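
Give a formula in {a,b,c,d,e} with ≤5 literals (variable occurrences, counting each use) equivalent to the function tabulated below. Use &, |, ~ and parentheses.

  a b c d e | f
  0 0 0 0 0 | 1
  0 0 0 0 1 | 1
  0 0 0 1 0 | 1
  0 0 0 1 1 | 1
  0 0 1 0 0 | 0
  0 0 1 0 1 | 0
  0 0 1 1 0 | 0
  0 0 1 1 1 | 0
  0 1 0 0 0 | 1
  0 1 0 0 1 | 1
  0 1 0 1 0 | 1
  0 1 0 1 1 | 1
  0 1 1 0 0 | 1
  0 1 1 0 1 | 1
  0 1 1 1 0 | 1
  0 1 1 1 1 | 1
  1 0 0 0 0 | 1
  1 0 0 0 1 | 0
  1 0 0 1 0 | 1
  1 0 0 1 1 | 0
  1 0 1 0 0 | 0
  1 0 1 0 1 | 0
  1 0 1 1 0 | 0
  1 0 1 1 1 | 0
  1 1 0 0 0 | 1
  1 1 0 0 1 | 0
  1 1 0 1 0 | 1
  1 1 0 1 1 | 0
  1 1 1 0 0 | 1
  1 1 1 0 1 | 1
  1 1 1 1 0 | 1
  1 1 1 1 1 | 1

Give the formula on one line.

(((~e | ~a) & ~c) | (c & b))

  ~e = 10101010101010101010101010101010
  ~a = 11111111111111110000000000000000
  (~e | ~a) = 11111111111111111010101010101010
  ~c = 11110000111100001111000011110000
  ((~e | ~a) & ~c) = 11110000111100001010000010100000
  (c & b) = 00000000000011110000000000001111
  (((~e | ~a) & ~c) | (c & b)) = 11110000111111111010000010101111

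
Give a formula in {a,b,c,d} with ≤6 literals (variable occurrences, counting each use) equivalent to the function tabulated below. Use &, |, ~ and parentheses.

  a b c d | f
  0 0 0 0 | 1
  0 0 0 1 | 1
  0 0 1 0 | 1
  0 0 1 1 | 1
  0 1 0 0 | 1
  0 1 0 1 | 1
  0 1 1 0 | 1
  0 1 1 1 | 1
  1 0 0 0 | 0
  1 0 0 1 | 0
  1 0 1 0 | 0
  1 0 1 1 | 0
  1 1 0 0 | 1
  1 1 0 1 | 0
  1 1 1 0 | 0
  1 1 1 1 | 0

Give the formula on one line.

  ~a = 1111111100000000
  ~c = 1100110011001100
  (b & ~c) = 0000110000001100
  ~d = 1010101010101010
  ((b & ~c) & ~d) = 0000100000001000
  (~a | ((b & ~c) & ~d)) = 1111111100001000

(~a | ((b & ~c) & ~d))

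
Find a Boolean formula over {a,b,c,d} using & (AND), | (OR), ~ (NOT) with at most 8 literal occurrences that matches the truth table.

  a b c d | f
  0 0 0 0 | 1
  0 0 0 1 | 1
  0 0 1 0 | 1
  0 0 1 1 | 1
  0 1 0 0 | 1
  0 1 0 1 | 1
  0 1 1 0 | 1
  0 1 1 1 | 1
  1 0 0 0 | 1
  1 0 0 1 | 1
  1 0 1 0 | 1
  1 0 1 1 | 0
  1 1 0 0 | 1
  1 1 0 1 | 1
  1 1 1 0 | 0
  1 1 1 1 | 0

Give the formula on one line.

((~c | ~a) | ((b | ~d) & (~b & (a & c))))

  ~c = 1100110011001100
  ~a = 1111111100000000
  (~c | ~a) = 1111111111001100
  ~d = 1010101010101010
  (b | ~d) = 1010111110101111
  ~b = 1111000011110000
  (a & c) = 0000000000110011
  (~b & (a & c)) = 0000000000110000
  ((b | ~d) & (~b & (a & c))) = 0000000000100000
  ((~c | ~a) | ((b | ~d) & (~b & (a & c)))) = 1111111111101100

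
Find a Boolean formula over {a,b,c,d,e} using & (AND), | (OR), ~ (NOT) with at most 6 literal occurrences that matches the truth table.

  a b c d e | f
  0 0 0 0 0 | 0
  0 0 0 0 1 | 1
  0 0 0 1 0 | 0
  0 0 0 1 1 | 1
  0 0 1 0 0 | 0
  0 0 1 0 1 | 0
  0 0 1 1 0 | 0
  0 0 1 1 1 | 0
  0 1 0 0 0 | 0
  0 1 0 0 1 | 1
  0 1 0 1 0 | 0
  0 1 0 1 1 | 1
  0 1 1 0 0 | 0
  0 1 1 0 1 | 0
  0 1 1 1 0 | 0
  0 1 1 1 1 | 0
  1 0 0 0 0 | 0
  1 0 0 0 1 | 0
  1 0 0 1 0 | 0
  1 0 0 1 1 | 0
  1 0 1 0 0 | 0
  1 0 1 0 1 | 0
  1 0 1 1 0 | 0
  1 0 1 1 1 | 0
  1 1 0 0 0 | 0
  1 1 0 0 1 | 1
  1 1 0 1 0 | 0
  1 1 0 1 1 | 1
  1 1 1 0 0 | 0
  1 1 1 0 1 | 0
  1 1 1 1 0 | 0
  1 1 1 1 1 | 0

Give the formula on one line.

((e & (~a | (b | c))) & (~c & e))

  ~a = 11111111111111110000000000000000
  (b | c) = 00001111111111110000111111111111
  (~a | (b | c)) = 11111111111111110000111111111111
  (e & (~a | (b | c))) = 01010101010101010000010101010101
  ~c = 11110000111100001111000011110000
  (~c & e) = 01010000010100000101000001010000
  ((e & (~a | (b | c))) & (~c & e)) = 01010000010100000000000001010000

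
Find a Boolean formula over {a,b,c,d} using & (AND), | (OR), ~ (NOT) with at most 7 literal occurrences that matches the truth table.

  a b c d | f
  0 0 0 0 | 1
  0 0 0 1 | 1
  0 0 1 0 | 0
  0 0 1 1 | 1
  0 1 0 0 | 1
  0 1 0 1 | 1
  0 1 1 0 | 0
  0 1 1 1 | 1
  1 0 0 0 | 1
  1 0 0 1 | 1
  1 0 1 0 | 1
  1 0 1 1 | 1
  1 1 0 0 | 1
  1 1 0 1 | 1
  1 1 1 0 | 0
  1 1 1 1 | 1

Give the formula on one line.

  ~c = 1100110011001100
  (a | b) = 0000111111111111
  ~b = 1111000011110000
  ((a | b) & ~b) = 0000000011110000
  (d | ((a | b) & ~b)) = 0101010111110101
  (~c | (d | ((a | b) & ~b))) = 1101110111111101

(~c | (d | ((a | b) & ~b)))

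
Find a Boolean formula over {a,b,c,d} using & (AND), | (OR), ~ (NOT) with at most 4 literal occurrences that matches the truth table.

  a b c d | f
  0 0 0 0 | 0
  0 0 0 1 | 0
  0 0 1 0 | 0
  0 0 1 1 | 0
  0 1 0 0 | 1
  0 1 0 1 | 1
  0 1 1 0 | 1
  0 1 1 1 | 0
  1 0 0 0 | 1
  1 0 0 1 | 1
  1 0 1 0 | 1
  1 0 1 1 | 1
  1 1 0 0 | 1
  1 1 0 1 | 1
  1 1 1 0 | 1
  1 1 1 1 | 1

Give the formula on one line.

(a | ((~d | ~c) & b))

  ~d = 1010101010101010
  ~c = 1100110011001100
  (~d | ~c) = 1110111011101110
  ((~d | ~c) & b) = 0000111000001110
  (a | ((~d | ~c) & b)) = 0000111011111111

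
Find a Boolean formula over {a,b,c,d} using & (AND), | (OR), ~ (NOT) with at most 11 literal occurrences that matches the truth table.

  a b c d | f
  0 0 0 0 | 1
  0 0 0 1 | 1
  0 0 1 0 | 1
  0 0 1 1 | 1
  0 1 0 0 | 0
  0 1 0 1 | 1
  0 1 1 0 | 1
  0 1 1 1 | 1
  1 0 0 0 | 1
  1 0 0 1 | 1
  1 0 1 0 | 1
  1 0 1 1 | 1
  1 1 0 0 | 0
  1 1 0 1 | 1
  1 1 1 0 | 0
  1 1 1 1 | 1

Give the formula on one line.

(((((~a | b) & ~c) | (c & ~a)) & (b & c)) | (d | ~b))

  ~a = 1111111100000000
  (~a | b) = 1111111100001111
  ~c = 1100110011001100
  ((~a | b) & ~c) = 1100110000001100
  (c & ~a) = 0011001100000000
  (((~a | b) & ~c) | (c & ~a)) = 1111111100001100
  (b & c) = 0000001100000011
  ((((~a | b) & ~c) | (c & ~a)) & (b & c)) = 0000001100000000
  ~b = 1111000011110000
  (d | ~b) = 1111010111110101
  (((((~a | b) & ~c) | (c & ~a)) & (b & c)) | (d | ~b)) = 1111011111110101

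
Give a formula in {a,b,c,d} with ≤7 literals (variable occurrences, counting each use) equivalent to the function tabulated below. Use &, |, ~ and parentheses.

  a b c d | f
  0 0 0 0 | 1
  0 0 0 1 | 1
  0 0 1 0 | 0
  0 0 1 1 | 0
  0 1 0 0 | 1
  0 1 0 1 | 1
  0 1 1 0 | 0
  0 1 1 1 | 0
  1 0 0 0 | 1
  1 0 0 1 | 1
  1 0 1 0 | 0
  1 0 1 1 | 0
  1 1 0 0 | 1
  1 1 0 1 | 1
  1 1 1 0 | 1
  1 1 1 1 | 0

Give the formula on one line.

(~c | ((b & (~d | ~c)) & a))

  ~c = 1100110011001100
  ~d = 1010101010101010
  (~d | ~c) = 1110111011101110
  (b & (~d | ~c)) = 0000111000001110
  ((b & (~d | ~c)) & a) = 0000000000001110
  (~c | ((b & (~d | ~c)) & a)) = 1100110011001110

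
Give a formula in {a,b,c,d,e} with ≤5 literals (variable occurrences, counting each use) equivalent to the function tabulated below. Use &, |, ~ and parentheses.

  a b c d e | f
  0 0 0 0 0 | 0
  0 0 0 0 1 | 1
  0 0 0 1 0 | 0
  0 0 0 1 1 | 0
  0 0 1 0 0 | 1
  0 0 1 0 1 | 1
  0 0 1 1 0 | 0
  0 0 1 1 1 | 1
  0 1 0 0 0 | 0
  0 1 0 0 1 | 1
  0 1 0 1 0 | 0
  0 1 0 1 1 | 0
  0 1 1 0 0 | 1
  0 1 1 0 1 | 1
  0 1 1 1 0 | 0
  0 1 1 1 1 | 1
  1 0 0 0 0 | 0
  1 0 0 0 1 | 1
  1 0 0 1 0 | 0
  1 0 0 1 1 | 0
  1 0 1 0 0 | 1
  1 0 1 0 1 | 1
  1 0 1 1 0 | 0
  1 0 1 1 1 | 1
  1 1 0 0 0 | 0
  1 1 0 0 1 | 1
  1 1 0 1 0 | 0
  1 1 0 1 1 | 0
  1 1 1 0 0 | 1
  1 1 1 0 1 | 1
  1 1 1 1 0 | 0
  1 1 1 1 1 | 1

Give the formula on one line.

((c & ~d) | (e & (~d | c)))

  ~d = 11001100110011001100110011001100
  (c & ~d) = 00001100000011000000110000001100
  (~d | c) = 11001111110011111100111111001111
  (e & (~d | c)) = 01000101010001010100010101000101
  ((c & ~d) | (e & (~d | c))) = 01001101010011010100110101001101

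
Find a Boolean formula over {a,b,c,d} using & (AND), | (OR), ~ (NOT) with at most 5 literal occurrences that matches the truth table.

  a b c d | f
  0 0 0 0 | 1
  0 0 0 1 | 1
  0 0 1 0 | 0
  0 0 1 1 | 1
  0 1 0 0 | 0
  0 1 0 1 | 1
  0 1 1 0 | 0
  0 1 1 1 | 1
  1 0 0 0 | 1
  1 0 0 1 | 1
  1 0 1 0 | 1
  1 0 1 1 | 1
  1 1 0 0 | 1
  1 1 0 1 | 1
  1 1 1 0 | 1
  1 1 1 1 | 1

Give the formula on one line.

((~c & ~b) | (d | a))

  ~c = 1100110011001100
  ~b = 1111000011110000
  (~c & ~b) = 1100000011000000
  (d | a) = 0101010111111111
  ((~c & ~b) | (d | a)) = 1101010111111111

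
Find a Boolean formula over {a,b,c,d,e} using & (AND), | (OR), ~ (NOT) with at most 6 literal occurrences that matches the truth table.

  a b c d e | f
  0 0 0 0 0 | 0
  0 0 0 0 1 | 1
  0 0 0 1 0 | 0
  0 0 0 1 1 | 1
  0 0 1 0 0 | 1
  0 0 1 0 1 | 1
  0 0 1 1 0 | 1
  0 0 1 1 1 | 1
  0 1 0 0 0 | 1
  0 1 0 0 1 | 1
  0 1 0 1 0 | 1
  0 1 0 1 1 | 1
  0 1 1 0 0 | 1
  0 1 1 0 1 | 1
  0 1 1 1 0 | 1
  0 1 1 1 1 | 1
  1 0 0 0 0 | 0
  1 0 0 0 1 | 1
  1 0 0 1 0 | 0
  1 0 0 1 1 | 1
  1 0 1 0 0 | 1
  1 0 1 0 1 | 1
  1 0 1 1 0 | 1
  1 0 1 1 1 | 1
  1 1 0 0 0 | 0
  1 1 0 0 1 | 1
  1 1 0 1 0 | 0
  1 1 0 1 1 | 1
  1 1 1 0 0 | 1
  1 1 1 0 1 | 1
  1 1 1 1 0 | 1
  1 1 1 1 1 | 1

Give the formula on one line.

(((b & ~a) | c) | e)

  ~a = 11111111111111110000000000000000
  (b & ~a) = 00000000111111110000000000000000
  ((b & ~a) | c) = 00001111111111110000111100001111
  (((b & ~a) | c) | e) = 01011111111111110101111101011111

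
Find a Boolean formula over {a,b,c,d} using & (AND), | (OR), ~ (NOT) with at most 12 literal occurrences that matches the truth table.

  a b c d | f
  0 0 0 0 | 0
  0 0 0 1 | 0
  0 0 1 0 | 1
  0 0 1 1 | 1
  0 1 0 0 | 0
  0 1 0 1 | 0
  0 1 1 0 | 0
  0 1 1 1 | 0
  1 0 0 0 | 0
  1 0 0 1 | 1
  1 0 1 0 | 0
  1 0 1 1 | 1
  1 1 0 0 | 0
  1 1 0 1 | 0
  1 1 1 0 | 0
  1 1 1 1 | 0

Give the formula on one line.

  ~b = 1111000011110000
  ~a = 1111111100000000
  (~b | ~a) = 1111111111110000
  ((~b | ~a) & d) = 0101010101010000
  (((~b | ~a) & d) | ~a) = 1111111101010000
  ((((~b | ~a) & d) | ~a) & ~b) = 1111000001010000
  (c | a) = 0011001111111111
  (b | (c | a)) = 0011111111111111
  (~b & (b | (c | a))) = 0011000011110000
  (((((~b | ~a) & d) | ~a) & ~b) & (~b & (b | (c | a)))) = 0011000001010000

(((((~b | ~a) & d) | ~a) & ~b) & (~b & (b | (c | a))))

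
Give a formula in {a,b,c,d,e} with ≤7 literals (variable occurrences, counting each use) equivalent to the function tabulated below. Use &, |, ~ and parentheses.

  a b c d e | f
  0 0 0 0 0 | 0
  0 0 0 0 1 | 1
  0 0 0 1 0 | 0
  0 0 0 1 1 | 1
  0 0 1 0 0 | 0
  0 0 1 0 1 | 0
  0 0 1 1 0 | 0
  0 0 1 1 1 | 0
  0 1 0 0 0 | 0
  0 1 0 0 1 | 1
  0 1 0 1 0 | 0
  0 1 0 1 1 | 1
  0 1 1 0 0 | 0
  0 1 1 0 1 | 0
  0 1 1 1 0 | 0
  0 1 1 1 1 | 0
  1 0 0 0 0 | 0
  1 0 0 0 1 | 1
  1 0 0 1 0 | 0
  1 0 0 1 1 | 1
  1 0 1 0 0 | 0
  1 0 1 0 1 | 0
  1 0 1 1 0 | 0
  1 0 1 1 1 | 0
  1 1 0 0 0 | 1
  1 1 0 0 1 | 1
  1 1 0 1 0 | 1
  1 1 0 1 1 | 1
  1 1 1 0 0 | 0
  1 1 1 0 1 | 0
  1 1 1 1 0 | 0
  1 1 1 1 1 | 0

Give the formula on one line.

((e | (b & a)) & ~c)

  (b & a) = 00000000000000000000000011111111
  (e | (b & a)) = 01010101010101010101010111111111
  ~c = 11110000111100001111000011110000
  ((e | (b & a)) & ~c) = 01010000010100000101000011110000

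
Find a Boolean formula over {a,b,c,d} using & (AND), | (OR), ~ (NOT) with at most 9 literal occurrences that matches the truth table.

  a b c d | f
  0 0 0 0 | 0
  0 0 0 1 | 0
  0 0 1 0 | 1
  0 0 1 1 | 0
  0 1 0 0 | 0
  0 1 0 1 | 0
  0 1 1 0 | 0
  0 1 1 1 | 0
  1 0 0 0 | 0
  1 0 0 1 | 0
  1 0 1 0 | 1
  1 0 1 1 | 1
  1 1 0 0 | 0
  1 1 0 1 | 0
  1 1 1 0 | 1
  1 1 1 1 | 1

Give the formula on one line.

  (c & a) = 0000000000110011
  ~b = 1111000011110000
  ((c & a) | ~b) = 1111000011110011
  (c & ((c & a) | ~b)) = 0011000000110011
  ~d = 1010101010101010
  ((c & ((c & a) | ~b)) & ~d) = 0010000000100010
  (((c & ((c & a) | ~b)) & ~d) | (c & a)) = 0010000000110011

(((c & ((c & a) | ~b)) & ~d) | (c & a))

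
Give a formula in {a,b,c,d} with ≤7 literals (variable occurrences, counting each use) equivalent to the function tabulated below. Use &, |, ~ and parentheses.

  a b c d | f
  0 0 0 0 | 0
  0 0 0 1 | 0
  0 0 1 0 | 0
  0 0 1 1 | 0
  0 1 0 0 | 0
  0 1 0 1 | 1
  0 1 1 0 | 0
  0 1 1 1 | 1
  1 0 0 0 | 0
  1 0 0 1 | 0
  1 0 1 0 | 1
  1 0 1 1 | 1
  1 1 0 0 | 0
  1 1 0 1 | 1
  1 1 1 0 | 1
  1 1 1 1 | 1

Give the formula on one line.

((d & b) | (c & a))

  (d & b) = 0000010100000101
  (c & a) = 0000000000110011
  ((d & b) | (c & a)) = 0000010100110111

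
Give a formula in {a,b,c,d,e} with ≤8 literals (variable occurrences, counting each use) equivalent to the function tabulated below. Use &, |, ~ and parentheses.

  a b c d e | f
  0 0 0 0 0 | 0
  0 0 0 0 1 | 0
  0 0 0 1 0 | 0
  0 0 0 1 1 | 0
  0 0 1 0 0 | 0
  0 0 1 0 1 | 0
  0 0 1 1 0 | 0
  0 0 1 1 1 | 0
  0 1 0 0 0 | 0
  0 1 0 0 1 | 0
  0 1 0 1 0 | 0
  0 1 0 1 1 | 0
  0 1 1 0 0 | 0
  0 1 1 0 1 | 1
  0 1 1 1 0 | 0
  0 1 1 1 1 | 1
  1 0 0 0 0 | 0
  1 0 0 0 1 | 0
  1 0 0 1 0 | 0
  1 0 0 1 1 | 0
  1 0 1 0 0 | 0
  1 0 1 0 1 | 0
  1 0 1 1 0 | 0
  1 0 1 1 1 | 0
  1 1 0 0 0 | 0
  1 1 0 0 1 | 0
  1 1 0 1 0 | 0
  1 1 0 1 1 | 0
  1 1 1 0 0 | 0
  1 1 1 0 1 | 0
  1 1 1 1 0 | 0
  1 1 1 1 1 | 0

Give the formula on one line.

((~a & (b & (c & (~a | e)))) & e)

  ~a = 11111111111111110000000000000000
  (~a | e) = 11111111111111110101010101010101
  (c & (~a | e)) = 00001111000011110000010100000101
  (b & (c & (~a | e))) = 00000000000011110000000000000101
  (~a & (b & (c & (~a | e)))) = 00000000000011110000000000000000
  ((~a & (b & (c & (~a | e)))) & e) = 00000000000001010000000000000000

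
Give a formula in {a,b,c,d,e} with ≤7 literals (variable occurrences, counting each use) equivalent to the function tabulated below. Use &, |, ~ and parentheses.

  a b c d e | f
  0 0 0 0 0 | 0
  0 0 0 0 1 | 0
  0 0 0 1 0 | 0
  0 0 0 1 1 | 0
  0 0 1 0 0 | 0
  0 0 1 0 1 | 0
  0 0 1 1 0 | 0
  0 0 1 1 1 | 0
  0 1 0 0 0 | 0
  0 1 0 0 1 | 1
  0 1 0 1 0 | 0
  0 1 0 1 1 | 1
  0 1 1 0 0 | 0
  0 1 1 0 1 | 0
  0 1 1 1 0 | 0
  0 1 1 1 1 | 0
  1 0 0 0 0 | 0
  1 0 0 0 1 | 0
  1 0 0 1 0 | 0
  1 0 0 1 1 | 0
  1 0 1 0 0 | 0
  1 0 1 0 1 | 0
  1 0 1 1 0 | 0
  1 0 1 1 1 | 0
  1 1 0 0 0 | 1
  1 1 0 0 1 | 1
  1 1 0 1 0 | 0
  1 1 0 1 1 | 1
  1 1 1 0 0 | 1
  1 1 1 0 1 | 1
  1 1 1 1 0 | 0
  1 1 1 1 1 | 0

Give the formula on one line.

(((~c & e) & b) | ((a & ~d) & b))

  ~c = 11110000111100001111000011110000
  (~c & e) = 01010000010100000101000001010000
  ((~c & e) & b) = 00000000010100000000000001010000
  ~d = 11001100110011001100110011001100
  (a & ~d) = 00000000000000001100110011001100
  ((a & ~d) & b) = 00000000000000000000000011001100
  (((~c & e) & b) | ((a & ~d) & b)) = 00000000010100000000000011011100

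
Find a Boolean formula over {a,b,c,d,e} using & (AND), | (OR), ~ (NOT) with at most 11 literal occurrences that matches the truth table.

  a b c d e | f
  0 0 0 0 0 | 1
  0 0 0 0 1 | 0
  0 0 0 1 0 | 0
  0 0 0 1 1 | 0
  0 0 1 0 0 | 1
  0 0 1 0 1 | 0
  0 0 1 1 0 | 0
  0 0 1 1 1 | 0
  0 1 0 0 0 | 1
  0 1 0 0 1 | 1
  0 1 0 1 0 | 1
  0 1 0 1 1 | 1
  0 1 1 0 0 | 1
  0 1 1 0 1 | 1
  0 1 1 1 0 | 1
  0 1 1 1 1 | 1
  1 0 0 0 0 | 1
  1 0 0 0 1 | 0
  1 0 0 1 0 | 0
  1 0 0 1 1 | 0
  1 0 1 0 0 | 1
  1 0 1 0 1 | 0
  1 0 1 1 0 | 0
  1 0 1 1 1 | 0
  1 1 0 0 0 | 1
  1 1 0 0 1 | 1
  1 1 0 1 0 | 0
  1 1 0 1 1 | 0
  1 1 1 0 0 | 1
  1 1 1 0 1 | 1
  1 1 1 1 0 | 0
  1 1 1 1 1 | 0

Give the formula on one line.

(((~d | ~a) & ((b | c) | ~e)) & ((~d & ~e) | b))

  ~d = 11001100110011001100110011001100
  ~a = 11111111111111110000000000000000
  (~d | ~a) = 11111111111111111100110011001100
  (b | c) = 00001111111111110000111111111111
  ~e = 10101010101010101010101010101010
  ((b | c) | ~e) = 10101111111111111010111111111111
  ((~d | ~a) & ((b | c) | ~e)) = 10101111111111111000110011001100
  (~d & ~e) = 10001000100010001000100010001000
  ((~d & ~e) | b) = 10001000111111111000100011111111
  (((~d | ~a) & ((b | c) | ~e)) & ((~d & ~e) | b)) = 10001000111111111000100011001100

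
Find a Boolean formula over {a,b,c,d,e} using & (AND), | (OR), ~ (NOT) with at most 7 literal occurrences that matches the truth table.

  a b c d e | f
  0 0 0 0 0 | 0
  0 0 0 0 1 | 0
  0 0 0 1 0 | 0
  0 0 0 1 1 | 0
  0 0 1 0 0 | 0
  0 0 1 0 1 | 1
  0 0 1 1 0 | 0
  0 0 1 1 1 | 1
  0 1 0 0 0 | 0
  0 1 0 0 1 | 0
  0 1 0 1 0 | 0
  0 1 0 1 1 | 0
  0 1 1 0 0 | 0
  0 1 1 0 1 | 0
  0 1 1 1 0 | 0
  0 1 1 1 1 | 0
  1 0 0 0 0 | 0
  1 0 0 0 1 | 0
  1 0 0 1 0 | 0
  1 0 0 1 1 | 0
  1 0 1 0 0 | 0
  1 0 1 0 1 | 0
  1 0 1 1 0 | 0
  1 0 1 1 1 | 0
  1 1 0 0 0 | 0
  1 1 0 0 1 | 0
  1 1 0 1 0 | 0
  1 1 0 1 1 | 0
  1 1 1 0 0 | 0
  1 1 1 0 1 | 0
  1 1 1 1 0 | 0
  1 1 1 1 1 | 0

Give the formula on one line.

((((e & c) | a) & (~a | c)) & (~a & ~b))

  (e & c) = 00000101000001010000010100000101
  ((e & c) | a) = 00000101000001011111111111111111
  ~a = 11111111111111110000000000000000
  (~a | c) = 11111111111111110000111100001111
  (((e & c) | a) & (~a | c)) = 00000101000001010000111100001111
  ~b = 11111111000000001111111100000000
  (~a & ~b) = 11111111000000000000000000000000
  ((((e & c) | a) & (~a | c)) & (~a & ~b)) = 00000101000000000000000000000000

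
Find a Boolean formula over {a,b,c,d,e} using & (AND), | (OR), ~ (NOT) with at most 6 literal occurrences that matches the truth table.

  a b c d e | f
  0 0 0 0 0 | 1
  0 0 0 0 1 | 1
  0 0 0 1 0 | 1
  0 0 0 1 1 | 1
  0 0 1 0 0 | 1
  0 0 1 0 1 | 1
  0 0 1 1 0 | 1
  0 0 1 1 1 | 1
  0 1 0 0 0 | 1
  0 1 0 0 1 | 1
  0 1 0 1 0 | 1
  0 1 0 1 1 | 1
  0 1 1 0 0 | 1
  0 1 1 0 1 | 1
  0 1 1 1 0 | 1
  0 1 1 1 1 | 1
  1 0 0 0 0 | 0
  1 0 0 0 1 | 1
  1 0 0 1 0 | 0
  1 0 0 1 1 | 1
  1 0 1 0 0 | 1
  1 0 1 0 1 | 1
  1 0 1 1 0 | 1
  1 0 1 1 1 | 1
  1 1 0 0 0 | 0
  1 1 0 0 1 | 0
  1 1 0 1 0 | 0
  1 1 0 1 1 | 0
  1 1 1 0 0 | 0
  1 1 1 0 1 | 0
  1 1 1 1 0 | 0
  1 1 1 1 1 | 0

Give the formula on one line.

(~a | (~b & (c | e)))

  ~a = 11111111111111110000000000000000
  ~b = 11111111000000001111111100000000
  (c | e) = 01011111010111110101111101011111
  (~b & (c | e)) = 01011111000000000101111100000000
  (~a | (~b & (c | e))) = 11111111111111110101111100000000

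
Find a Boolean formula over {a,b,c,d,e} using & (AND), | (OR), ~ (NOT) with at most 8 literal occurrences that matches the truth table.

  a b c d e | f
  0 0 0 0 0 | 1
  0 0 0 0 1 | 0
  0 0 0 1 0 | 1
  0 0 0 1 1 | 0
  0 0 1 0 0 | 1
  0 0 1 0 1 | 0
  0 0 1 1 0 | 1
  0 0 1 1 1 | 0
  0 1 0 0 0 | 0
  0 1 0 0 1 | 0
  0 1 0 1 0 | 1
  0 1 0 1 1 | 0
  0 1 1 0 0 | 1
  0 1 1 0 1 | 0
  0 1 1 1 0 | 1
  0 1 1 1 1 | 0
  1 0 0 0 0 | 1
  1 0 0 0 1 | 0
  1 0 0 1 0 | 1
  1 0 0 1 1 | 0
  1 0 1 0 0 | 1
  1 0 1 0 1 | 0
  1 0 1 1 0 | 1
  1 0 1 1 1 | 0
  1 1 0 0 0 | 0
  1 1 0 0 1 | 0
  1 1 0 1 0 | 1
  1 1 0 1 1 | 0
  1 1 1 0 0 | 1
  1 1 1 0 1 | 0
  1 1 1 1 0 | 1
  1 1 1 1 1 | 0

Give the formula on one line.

  ~e = 10101010101010101010101010101010
  ~b = 11111111000000001111111100000000
  (~e & ~b) = 10101010000000001010101000000000
  ((~e & ~b) | c) = 10101111000011111010111100001111
  (((~e & ~b) | c) | d) = 10111111001111111011111100111111
  (~e & (((~e & ~b) | c) | d)) = 10101010001010101010101000101010

(~e & (((~e & ~b) | c) | d))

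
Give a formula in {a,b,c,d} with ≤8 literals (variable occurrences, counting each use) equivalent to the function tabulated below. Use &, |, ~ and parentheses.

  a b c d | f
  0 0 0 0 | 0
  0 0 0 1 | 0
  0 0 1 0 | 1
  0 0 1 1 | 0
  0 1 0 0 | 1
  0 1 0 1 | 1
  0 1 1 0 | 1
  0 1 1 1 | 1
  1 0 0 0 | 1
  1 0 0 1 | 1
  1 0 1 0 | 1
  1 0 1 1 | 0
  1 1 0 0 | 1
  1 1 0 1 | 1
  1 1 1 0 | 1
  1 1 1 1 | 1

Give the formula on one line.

(((b & a) | (~d & c)) | ((b & ~a) | (a & ~c)))

  (b & a) = 0000000000001111
  ~d = 1010101010101010
  (~d & c) = 0010001000100010
  ((b & a) | (~d & c)) = 0010001000101111
  ~a = 1111111100000000
  (b & ~a) = 0000111100000000
  ~c = 1100110011001100
  (a & ~c) = 0000000011001100
  ((b & ~a) | (a & ~c)) = 0000111111001100
  (((b & a) | (~d & c)) | ((b & ~a) | (a & ~c))) = 0010111111101111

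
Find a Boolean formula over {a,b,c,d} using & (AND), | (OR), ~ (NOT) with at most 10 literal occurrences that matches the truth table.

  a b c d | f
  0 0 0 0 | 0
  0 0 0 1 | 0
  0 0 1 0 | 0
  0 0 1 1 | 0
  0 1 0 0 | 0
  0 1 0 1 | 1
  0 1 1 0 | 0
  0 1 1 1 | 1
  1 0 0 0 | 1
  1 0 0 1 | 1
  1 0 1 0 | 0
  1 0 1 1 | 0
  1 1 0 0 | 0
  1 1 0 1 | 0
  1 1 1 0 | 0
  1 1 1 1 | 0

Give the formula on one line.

((b | a) & (((d & ~a) & (b | c)) | (~c & (~b | c))))

  (b | a) = 0000111111111111
  ~a = 1111111100000000
  (d & ~a) = 0101010100000000
  (b | c) = 0011111100111111
  ((d & ~a) & (b | c)) = 0001010100000000
  ~c = 1100110011001100
  ~b = 1111000011110000
  (~b | c) = 1111001111110011
  (~c & (~b | c)) = 1100000011000000
  (((d & ~a) & (b | c)) | (~c & (~b | c))) = 1101010111000000
  ((b | a) & (((d & ~a) & (b | c)) | (~c & (~b | c)))) = 0000010111000000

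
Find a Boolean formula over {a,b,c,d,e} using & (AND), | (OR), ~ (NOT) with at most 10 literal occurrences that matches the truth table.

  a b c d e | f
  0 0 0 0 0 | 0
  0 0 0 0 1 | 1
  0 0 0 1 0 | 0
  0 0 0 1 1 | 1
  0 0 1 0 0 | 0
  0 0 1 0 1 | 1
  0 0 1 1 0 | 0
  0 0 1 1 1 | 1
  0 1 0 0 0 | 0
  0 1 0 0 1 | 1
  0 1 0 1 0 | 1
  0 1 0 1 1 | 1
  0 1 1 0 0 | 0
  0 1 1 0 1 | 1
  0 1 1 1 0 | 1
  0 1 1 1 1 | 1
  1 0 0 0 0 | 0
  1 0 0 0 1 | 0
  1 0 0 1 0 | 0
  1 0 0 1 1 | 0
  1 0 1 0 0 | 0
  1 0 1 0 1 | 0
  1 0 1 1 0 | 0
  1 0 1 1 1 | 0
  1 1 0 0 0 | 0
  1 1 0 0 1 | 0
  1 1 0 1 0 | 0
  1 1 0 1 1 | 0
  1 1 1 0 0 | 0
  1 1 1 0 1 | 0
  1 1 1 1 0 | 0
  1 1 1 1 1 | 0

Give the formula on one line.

  ~a = 11111111111111110000000000000000
  (e & ~a) = 01010101010101010000000000000000
  (b | c) = 00001111111111110000111111111111
  ~d = 11001100110011001100110011001100
  (~d & e) = 01000100010001000100010001000100
  ((~d & e) | b) = 01000100111111110100010011111111
  ((b | c) & ((~d & e) | b)) = 00000100111111110000010011111111
  (d & ((b | c) & ((~d & e) | b))) = 00000000001100110000000000110011
  ((d & ((b | c) & ((~d & e) | b))) & ~a) = 00000000001100110000000000000000
  ((e & ~a) | ((d & ((b | c) & ((~d & e) | b))) & ~a)) = 01010101011101110000000000000000

((e & ~a) | ((d & ((b | c) & ((~d & e) | b))) & ~a))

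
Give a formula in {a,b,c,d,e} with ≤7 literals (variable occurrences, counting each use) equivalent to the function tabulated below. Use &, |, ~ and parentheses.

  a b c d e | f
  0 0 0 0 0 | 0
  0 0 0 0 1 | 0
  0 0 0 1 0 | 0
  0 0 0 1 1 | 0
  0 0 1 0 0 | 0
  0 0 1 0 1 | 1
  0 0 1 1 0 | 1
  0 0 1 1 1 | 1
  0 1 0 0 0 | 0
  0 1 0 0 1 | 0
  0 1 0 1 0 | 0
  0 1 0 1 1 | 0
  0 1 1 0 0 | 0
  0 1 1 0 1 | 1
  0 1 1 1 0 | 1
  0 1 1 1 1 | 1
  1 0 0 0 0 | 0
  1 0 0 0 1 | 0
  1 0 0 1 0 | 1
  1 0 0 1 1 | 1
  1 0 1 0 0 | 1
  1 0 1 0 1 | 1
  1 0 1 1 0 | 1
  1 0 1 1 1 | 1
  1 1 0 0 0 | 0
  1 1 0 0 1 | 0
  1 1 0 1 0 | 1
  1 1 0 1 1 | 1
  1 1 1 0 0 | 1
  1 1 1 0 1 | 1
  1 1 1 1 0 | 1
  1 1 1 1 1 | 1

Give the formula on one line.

(((e | d) & c) | ((c | d) & a))

  (e | d) = 01110111011101110111011101110111
  ((e | d) & c) = 00000111000001110000011100000111
  (c | d) = 00111111001111110011111100111111
  ((c | d) & a) = 00000000000000000011111100111111
  (((e | d) & c) | ((c | d) & a)) = 00000111000001110011111100111111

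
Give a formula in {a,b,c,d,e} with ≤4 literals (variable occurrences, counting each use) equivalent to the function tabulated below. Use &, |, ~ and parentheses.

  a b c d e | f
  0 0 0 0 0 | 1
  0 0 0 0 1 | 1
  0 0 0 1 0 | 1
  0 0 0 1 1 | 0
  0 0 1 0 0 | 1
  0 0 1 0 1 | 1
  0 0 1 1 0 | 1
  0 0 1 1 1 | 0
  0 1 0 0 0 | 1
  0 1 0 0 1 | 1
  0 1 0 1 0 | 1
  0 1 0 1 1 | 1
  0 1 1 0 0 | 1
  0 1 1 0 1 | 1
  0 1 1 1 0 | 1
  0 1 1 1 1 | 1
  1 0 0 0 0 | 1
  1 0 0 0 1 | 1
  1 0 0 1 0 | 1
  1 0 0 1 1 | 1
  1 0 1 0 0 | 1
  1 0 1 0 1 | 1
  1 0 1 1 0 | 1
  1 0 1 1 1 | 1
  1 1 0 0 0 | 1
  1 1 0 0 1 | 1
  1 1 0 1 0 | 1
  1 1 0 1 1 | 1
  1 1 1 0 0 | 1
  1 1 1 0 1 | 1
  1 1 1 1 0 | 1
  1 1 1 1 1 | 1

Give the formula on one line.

(a | (~e | (~d | b)))

  ~e = 10101010101010101010101010101010
  ~d = 11001100110011001100110011001100
  (~d | b) = 11001100111111111100110011111111
  (~e | (~d | b)) = 11101110111111111110111011111111
  (a | (~e | (~d | b))) = 11101110111111111111111111111111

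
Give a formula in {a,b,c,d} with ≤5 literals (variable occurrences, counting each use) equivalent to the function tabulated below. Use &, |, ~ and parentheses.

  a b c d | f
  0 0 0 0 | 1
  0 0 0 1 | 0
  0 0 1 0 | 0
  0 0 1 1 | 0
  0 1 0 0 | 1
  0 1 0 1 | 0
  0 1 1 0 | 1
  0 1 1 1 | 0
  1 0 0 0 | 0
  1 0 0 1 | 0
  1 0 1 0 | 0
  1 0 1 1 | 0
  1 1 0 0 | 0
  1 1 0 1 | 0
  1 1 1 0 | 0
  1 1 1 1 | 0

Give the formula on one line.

((~d & ~a) & (~c | (b | a)))

  ~d = 1010101010101010
  ~a = 1111111100000000
  (~d & ~a) = 1010101000000000
  ~c = 1100110011001100
  (b | a) = 0000111111111111
  (~c | (b | a)) = 1100111111111111
  ((~d & ~a) & (~c | (b | a))) = 1000101000000000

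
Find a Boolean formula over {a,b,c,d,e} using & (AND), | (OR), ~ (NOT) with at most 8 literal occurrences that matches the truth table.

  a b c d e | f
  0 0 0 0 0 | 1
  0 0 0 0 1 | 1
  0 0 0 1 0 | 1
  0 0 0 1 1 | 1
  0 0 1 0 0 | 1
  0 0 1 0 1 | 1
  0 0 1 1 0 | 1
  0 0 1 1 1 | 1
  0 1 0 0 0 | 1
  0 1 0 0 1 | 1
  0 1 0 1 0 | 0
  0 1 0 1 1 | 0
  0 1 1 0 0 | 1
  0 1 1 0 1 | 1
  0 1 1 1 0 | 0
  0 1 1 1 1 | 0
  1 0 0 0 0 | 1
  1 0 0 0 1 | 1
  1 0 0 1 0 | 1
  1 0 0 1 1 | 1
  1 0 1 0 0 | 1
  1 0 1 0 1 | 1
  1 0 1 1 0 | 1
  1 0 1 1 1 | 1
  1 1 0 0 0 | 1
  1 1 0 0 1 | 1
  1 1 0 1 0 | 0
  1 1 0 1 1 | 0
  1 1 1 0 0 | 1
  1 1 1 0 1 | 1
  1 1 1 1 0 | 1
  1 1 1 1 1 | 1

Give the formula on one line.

  ~b = 11111111000000001111111100000000
  (c | ~b) = 11111111000011111111111100001111
  (a & (c | ~b)) = 00000000000000001111111100001111
  ~d = 11001100110011001100110011001100
  ((a & (c | ~b)) | ~d) = 11001100110011001111111111001111
  (~d | ~b) = 11111111110011001111111111001100
  (((a & (c | ~b)) | ~d) | (~d | ~b)) = 11111111110011001111111111001111

(((a & (c | ~b)) | ~d) | (~d | ~b))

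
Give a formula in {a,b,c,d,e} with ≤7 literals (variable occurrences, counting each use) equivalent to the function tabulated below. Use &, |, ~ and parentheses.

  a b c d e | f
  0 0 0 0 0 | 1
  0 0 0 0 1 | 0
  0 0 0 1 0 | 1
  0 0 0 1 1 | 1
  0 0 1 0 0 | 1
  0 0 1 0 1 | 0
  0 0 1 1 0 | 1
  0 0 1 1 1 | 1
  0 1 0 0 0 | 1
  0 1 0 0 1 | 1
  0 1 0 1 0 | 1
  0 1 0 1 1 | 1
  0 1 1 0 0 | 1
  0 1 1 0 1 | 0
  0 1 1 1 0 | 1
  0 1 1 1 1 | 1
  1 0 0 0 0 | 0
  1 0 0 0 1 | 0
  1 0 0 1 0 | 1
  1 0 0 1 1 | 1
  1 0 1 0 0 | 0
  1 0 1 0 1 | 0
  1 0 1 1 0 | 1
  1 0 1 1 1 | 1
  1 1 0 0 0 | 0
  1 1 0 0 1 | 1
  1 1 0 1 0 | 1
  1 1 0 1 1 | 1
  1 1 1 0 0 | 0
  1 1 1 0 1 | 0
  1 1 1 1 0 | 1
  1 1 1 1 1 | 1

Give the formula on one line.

  ~a = 11111111111111110000000000000000
  ~e = 10101010101010101010101010101010
  (~a & ~e) = 10101010101010100000000000000000
  ((~a & ~e) | d) = 10111011101110110011001100110011
  ~c = 11110000111100001111000011110000
  (e & ~c) = 01010000010100000101000001010000
  (b & (e & ~c)) = 00000000010100000000000001010000
  (((~a & ~e) | d) | (b & (e & ~c))) = 10111011111110110011001101110011

(((~a & ~e) | d) | (b & (e & ~c)))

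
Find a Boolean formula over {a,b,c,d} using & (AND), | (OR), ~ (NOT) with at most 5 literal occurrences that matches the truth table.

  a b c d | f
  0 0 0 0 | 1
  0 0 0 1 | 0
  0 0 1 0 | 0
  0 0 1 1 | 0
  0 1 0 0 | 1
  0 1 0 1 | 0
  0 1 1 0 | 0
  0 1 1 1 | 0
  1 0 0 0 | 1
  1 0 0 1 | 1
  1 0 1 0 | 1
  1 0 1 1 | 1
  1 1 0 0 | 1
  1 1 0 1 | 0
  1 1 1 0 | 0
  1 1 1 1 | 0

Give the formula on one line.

  ~b = 1111000011110000
  (a & ~b) = 0000000011110000
  ~c = 1100110011001100
  ~d = 1010101010101010
  (~c & ~d) = 1000100010001000
  ((a & ~b) | (~c & ~d)) = 1000100011111000

((a & ~b) | (~c & ~d))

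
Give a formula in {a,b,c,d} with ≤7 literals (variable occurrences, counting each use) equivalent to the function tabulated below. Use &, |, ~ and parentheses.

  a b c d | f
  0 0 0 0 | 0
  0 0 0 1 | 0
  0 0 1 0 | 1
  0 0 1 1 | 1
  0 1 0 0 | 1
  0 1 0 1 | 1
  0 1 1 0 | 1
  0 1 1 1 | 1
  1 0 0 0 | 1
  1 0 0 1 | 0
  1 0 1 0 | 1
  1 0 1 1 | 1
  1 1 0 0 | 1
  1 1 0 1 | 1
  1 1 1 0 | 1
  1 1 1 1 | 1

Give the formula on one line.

(c | ((a & ~d) | b))

  ~d = 1010101010101010
  (a & ~d) = 0000000010101010
  ((a & ~d) | b) = 0000111110101111
  (c | ((a & ~d) | b)) = 0011111110111111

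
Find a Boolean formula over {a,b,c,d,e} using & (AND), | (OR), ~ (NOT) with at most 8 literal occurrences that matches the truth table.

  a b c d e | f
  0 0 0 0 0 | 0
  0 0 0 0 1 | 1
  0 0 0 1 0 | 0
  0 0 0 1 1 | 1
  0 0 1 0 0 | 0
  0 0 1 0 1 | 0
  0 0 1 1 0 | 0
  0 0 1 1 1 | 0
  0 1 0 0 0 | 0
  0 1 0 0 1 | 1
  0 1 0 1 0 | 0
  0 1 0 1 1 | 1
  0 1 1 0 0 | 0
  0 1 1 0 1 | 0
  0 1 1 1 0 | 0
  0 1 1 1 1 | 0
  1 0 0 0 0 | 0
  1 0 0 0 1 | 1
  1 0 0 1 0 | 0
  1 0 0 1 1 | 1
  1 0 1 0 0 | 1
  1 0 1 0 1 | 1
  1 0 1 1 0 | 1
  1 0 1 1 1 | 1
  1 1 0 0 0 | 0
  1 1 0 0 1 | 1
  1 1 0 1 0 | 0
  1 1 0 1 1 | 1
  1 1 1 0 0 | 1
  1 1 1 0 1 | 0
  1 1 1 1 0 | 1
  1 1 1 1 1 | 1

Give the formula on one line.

((a & (c & (~b | (~e | (a & d))))) | (~c & e))

  ~b = 11111111000000001111111100000000
  ~e = 10101010101010101010101010101010
  (a & d) = 00000000000000000011001100110011
  (~e | (a & d)) = 10101010101010101011101110111011
  (~b | (~e | (a & d))) = 11111111101010101111111110111011
  (c & (~b | (~e | (a & d)))) = 00001111000010100000111100001011
  (a & (c & (~b | (~e | (a & d))))) = 00000000000000000000111100001011
  ~c = 11110000111100001111000011110000
  (~c & e) = 01010000010100000101000001010000
  ((a & (c & (~b | (~e | (a & d))))) | (~c & e)) = 01010000010100000101111101011011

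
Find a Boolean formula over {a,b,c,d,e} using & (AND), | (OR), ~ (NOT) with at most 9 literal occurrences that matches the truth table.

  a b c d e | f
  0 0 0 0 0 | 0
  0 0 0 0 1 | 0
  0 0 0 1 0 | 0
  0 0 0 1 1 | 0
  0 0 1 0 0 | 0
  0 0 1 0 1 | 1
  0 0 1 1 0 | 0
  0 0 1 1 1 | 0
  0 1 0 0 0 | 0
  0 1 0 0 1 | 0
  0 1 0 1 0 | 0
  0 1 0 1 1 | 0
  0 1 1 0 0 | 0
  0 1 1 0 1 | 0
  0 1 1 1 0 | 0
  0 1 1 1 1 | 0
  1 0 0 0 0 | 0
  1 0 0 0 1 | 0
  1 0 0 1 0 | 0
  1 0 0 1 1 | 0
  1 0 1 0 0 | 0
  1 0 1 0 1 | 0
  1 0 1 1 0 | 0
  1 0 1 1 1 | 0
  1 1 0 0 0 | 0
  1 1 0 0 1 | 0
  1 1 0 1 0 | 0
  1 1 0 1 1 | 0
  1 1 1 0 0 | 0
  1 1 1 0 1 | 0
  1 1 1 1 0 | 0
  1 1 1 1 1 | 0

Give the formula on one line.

  ~a = 11111111111111110000000000000000
  (~a & c) = 00001111000011110000000000000000
  (b & a) = 00000000000000000000000011111111
  ((~a & c) | (b & a)) = 00001111000011110000000011111111
  ~d = 11001100110011001100110011001100
  (a | ~d) = 11001100110011001111111111111111
  ~b = 11111111000000001111111100000000
  ((a | ~d) & ~b) = 11001100000000001111111100000000
  (((~a & c) | (b & a)) & ((a | ~d) & ~b)) = 00001100000000000000000000000000
  ((((~a & c) | (b & a)) & ((a | ~d) & ~b)) & e) = 00000100000000000000000000000000

((((~a & c) | (b & a)) & ((a | ~d) & ~b)) & e)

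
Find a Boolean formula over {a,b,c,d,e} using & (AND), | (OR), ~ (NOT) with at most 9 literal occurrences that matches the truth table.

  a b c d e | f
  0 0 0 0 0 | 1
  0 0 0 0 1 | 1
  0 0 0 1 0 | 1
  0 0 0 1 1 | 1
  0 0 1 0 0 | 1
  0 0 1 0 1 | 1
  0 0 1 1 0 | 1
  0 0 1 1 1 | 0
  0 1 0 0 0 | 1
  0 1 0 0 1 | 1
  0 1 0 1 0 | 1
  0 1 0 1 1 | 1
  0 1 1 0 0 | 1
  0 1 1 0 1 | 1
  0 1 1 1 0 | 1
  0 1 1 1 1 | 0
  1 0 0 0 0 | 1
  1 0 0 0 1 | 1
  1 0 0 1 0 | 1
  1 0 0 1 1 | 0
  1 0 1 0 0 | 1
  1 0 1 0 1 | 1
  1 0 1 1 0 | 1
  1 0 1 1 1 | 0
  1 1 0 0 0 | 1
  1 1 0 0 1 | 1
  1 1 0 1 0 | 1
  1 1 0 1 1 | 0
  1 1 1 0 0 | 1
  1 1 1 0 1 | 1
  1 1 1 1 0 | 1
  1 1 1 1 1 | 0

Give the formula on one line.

(((e | d) & ((~a & ~c) | (~e | ~d))) | ~e)

  (e | d) = 01110111011101110111011101110111
  ~a = 11111111111111110000000000000000
  ~c = 11110000111100001111000011110000
  (~a & ~c) = 11110000111100000000000000000000
  ~e = 10101010101010101010101010101010
  ~d = 11001100110011001100110011001100
  (~e | ~d) = 11101110111011101110111011101110
  ((~a & ~c) | (~e | ~d)) = 11111110111111101110111011101110
  ((e | d) & ((~a & ~c) | (~e | ~d))) = 01110110011101100110011001100110
  (((e | d) & ((~a & ~c) | (~e | ~d))) | ~e) = 11111110111111101110111011101110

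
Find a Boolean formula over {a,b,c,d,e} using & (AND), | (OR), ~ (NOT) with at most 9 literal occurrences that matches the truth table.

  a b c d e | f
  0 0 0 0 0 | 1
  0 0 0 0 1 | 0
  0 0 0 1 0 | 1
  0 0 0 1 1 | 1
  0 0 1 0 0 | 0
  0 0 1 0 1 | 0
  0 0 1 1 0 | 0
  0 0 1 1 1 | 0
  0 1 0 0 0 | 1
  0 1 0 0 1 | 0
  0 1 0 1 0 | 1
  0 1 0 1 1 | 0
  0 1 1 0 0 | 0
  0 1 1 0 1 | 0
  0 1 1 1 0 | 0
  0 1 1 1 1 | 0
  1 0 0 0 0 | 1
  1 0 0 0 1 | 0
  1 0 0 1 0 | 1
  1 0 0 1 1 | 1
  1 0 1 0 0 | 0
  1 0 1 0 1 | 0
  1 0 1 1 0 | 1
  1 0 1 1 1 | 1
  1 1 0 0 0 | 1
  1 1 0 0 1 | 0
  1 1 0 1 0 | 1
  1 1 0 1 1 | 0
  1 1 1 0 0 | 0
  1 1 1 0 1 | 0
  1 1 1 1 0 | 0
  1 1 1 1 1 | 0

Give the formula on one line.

((~c & ~e) | ((d & ~b) & (b | (~c | a))))

  ~c = 11110000111100001111000011110000
  ~e = 10101010101010101010101010101010
  (~c & ~e) = 10100000101000001010000010100000
  ~b = 11111111000000001111111100000000
  (d & ~b) = 00110011000000000011001100000000
  (~c | a) = 11110000111100001111111111111111
  (b | (~c | a)) = 11110000111111111111111111111111
  ((d & ~b) & (b | (~c | a))) = 00110000000000000011001100000000
  ((~c & ~e) | ((d & ~b) & (b | (~c | a)))) = 10110000101000001011001110100000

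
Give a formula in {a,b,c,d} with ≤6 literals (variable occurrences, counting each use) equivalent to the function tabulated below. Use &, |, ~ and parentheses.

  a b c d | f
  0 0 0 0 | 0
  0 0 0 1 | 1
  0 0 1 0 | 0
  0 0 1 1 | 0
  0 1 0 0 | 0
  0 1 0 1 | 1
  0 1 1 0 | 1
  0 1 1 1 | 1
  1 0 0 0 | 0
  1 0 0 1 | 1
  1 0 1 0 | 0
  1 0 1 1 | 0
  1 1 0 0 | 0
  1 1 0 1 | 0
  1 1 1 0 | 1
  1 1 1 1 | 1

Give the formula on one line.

((c & b) | ((~c & d) & (~a | ~b)))

  (c & b) = 0000001100000011
  ~c = 1100110011001100
  (~c & d) = 0100010001000100
  ~a = 1111111100000000
  ~b = 1111000011110000
  (~a | ~b) = 1111111111110000
  ((~c & d) & (~a | ~b)) = 0100010001000000
  ((c & b) | ((~c & d) & (~a | ~b))) = 0100011101000011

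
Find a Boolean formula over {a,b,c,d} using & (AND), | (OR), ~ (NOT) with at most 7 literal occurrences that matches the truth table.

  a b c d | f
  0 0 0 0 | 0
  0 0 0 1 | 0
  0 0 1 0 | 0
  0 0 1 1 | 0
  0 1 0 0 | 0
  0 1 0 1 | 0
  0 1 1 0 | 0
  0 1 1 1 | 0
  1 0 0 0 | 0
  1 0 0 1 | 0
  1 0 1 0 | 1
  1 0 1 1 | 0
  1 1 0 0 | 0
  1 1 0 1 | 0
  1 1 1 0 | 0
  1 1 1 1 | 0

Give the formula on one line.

((c & ~d) & ((a & c) & ~b))

  ~d = 1010101010101010
  (c & ~d) = 0010001000100010
  (a & c) = 0000000000110011
  ~b = 1111000011110000
  ((a & c) & ~b) = 0000000000110000
  ((c & ~d) & ((a & c) & ~b)) = 0000000000100000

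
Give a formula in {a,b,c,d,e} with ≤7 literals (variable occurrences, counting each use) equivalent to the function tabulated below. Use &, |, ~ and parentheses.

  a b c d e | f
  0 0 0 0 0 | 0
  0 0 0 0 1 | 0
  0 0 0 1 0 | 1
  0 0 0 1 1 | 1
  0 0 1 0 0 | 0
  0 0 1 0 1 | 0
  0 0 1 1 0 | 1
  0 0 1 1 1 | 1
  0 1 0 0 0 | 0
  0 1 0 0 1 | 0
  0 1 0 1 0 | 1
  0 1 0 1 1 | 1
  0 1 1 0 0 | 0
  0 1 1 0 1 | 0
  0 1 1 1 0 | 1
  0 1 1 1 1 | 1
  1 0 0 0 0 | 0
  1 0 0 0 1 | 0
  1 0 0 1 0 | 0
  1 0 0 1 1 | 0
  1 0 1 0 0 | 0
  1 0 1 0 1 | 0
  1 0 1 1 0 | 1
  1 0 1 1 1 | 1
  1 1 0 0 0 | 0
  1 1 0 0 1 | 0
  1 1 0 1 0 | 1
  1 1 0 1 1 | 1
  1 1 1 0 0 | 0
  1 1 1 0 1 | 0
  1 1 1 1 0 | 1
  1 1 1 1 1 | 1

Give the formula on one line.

  (c | b) = 00001111111111110000111111111111
  ((c | b) & d) = 00000011001100110000001100110011
  ~a = 11111111111111110000000000000000
  (~a & d) = 00110011001100110000000000000000
  (((c | b) & d) | (~a & d)) = 00110011001100110000001100110011

(((c | b) & d) | (~a & d))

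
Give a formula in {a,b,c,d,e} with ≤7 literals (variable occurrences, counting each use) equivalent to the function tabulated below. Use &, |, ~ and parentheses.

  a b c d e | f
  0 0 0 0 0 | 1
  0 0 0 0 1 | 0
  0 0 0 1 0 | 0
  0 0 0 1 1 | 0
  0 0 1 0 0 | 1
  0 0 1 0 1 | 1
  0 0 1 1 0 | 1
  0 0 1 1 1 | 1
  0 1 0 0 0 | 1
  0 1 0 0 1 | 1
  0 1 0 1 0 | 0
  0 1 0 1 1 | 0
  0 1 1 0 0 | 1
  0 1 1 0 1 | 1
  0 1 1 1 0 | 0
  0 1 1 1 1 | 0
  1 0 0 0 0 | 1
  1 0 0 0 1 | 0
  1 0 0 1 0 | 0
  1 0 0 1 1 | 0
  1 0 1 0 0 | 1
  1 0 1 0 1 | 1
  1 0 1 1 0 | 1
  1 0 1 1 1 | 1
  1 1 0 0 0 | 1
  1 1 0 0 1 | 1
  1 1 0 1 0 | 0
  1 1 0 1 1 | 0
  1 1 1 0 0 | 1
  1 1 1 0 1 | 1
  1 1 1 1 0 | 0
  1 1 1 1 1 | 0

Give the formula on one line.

(((b | (~e | c)) & ~d) | (~b & (c | b)))

  ~e = 10101010101010101010101010101010
  (~e | c) = 10101111101011111010111110101111
  (b | (~e | c)) = 10101111111111111010111111111111
  ~d = 11001100110011001100110011001100
  ((b | (~e | c)) & ~d) = 10001100110011001000110011001100
  ~b = 11111111000000001111111100000000
  (c | b) = 00001111111111110000111111111111
  (~b & (c | b)) = 00001111000000000000111100000000
  (((b | (~e | c)) & ~d) | (~b & (c | b))) = 10001111110011001000111111001100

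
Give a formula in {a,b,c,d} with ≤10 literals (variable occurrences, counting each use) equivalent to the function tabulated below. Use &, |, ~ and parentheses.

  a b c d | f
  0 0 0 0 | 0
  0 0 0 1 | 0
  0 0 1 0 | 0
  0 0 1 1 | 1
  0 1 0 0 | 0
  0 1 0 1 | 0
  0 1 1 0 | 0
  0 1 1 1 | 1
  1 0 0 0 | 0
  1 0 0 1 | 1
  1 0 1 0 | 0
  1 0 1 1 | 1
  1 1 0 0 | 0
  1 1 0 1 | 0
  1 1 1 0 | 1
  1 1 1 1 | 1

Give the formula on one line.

((c | ~b) & ((c & d) | ((b | d) & a)))

  ~b = 1111000011110000
  (c | ~b) = 1111001111110011
  (c & d) = 0001000100010001
  (b | d) = 0101111101011111
  ((b | d) & a) = 0000000001011111
  ((c & d) | ((b | d) & a)) = 0001000101011111
  ((c | ~b) & ((c & d) | ((b | d) & a))) = 0001000101010011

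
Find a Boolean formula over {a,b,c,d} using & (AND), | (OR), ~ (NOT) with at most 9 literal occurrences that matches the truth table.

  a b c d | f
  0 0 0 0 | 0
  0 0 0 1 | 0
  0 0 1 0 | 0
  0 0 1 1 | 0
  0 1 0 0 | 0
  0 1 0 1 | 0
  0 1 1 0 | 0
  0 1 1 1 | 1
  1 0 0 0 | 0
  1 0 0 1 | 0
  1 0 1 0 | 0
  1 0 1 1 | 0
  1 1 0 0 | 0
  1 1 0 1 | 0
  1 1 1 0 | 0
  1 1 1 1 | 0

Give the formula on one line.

((((~b & ~a) | c) & (b & d)) & (~a | ~d))

  ~b = 1111000011110000
  ~a = 1111111100000000
  (~b & ~a) = 1111000000000000
  ((~b & ~a) | c) = 1111001100110011
  (b & d) = 0000010100000101
  (((~b & ~a) | c) & (b & d)) = 0000000100000001
  ~d = 1010101010101010
  (~a | ~d) = 1111111110101010
  ((((~b & ~a) | c) & (b & d)) & (~a | ~d)) = 0000000100000000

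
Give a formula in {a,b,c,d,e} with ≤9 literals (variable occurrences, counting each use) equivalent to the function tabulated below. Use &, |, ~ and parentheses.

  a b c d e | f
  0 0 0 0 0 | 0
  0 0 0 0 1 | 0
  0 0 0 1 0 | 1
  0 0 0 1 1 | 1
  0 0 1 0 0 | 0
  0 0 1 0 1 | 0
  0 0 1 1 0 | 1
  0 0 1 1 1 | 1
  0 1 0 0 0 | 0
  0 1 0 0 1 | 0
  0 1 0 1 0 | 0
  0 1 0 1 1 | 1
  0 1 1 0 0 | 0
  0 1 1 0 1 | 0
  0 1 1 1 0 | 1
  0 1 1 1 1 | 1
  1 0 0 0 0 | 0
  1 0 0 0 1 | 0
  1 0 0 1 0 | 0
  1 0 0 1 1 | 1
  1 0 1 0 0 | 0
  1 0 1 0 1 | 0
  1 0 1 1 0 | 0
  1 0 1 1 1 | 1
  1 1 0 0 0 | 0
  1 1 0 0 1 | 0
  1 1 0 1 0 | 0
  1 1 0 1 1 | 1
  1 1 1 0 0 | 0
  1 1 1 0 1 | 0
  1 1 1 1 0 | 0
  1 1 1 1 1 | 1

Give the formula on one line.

  ~b = 11111111000000001111111100000000
  (c | ~b) = 11111111000011111111111100001111
  ~a = 11111111111111110000000000000000
  ((c | ~b) & ~a) = 11111111000011110000000000000000
  ~e = 10101010101010101010101010101010
  (c | ~e) = 10101111101011111010111110101111
  (((c | ~b) & ~a) & (c | ~e)) = 10101111000011110000000000000000
  (d & (((c | ~b) & ~a) & (c | ~e))) = 00100011000000110000000000000000
  (e & d) = 00010001000100010001000100010001
  ((d & (((c | ~b) & ~a) & (c | ~e))) | (e & d)) = 00110011000100110001000100010001

((d & (((c | ~b) & ~a) & (c | ~e))) | (e & d))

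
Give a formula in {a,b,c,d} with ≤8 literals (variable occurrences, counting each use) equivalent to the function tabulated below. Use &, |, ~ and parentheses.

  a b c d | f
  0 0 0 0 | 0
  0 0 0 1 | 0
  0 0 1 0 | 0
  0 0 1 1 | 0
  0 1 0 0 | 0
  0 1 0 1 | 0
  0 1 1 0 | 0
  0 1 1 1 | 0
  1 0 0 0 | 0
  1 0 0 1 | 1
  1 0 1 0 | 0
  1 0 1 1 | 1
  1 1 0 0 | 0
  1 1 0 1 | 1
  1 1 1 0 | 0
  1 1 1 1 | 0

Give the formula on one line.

((a & d) & ((~c | (c & ~b)) & a))

  (a & d) = 0000000001010101
  ~c = 1100110011001100
  ~b = 1111000011110000
  (c & ~b) = 0011000000110000
  (~c | (c & ~b)) = 1111110011111100
  ((~c | (c & ~b)) & a) = 0000000011111100
  ((a & d) & ((~c | (c & ~b)) & a)) = 0000000001010100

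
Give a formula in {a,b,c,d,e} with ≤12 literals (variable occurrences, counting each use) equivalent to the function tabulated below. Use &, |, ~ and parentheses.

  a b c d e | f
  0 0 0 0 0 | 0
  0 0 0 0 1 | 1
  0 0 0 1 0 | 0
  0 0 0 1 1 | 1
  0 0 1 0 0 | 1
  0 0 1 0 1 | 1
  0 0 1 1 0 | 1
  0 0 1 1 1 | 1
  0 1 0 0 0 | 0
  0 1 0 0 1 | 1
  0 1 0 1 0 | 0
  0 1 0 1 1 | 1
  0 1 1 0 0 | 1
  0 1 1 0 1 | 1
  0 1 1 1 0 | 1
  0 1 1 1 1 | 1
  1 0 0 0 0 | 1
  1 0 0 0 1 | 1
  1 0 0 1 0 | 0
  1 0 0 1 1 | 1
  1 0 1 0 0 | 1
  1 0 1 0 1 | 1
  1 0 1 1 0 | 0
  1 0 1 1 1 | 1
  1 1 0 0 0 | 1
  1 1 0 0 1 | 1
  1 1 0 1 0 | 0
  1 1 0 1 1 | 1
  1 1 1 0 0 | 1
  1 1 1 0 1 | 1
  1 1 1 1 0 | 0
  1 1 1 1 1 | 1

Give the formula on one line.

(((a & (~d & ~e)) | ((b | ~a) & e)) | (e | (c & ~a)))

  ~d = 11001100110011001100110011001100
  ~e = 10101010101010101010101010101010
  (~d & ~e) = 10001000100010001000100010001000
  (a & (~d & ~e)) = 00000000000000001000100010001000
  ~a = 11111111111111110000000000000000
  (b | ~a) = 11111111111111110000000011111111
  ((b | ~a) & e) = 01010101010101010000000001010101
  ((a & (~d & ~e)) | ((b | ~a) & e)) = 01010101010101011000100011011101
  (c & ~a) = 00001111000011110000000000000000
  (e | (c & ~a)) = 01011111010111110101010101010101
  (((a & (~d & ~e)) | ((b | ~a) & e)) | (e | (c & ~a))) = 01011111010111111101110111011101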